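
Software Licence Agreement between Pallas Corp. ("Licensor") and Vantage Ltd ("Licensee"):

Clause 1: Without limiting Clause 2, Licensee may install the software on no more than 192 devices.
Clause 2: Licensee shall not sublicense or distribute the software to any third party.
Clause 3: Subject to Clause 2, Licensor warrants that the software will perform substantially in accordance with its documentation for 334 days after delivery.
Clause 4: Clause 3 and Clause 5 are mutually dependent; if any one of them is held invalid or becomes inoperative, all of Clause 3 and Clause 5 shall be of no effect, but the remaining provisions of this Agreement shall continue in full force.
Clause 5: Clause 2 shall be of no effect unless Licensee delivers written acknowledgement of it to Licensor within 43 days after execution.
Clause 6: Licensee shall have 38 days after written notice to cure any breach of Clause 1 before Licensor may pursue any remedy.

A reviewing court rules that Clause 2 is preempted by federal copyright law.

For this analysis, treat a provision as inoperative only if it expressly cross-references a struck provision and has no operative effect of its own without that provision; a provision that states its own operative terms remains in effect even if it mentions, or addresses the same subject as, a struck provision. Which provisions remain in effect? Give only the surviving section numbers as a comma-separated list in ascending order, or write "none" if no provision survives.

Clause 2 is struck. Clause 5 has no operative effect of its own apart from Clause 2 and is therefore inoperative. Clause 1 mentions Clause 2 but its own obligation stands independently of Clause 2, so Clause 1 is not affected. Clause 4 declares Clause 3 and Clause 5 mutually dependent; since one of them has fallen, all of them are of no effect. That brings down Clause 3 as well. The remainder continues in force under Clause 4. Clause 1, Clause 4, and Clause 6 remain in effect.

1, 4, 6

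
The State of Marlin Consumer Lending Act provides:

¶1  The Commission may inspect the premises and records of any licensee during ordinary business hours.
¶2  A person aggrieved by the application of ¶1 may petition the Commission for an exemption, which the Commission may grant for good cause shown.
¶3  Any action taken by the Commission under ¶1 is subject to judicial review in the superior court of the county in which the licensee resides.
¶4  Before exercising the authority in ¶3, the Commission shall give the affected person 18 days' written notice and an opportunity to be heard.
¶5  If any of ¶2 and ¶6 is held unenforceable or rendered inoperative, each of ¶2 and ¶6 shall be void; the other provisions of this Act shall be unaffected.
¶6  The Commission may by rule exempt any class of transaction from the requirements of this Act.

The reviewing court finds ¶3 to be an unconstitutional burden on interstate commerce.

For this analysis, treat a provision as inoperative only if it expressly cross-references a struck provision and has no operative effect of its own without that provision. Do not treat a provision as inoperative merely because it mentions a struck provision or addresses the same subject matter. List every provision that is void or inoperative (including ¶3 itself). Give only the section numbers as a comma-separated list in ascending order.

¶3 is struck. ¶4 operates only by reference to ¶3, so it falls with ¶3. ¶5 ties ¶2 and ¶6 together, but none of those is affected here; the remaining provisions continue in force under ¶5. The provisions still in force are ¶1, ¶2, ¶5, and ¶6.

3, 4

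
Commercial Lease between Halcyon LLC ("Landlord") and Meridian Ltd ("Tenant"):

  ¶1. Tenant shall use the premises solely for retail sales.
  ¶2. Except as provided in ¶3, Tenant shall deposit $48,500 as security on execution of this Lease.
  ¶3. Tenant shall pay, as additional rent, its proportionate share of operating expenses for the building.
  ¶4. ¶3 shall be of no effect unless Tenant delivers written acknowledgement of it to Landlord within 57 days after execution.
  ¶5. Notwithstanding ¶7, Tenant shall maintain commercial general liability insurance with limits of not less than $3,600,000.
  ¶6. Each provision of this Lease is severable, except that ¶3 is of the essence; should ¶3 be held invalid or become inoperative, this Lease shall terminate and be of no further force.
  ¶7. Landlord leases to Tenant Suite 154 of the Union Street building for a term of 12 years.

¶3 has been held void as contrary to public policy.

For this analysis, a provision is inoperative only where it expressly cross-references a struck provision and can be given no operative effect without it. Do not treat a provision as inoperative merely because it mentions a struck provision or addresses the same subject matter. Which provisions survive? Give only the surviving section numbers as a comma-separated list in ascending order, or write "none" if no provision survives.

none

¶3 is struck. ¶4 operates only by reference to ¶3, so it falls with ¶3. ¶6 makes ¶3 an essential term, and ¶3 is the provision held invalid; under ¶6, the entire Lease is therefore void. No provision of the Lease survives.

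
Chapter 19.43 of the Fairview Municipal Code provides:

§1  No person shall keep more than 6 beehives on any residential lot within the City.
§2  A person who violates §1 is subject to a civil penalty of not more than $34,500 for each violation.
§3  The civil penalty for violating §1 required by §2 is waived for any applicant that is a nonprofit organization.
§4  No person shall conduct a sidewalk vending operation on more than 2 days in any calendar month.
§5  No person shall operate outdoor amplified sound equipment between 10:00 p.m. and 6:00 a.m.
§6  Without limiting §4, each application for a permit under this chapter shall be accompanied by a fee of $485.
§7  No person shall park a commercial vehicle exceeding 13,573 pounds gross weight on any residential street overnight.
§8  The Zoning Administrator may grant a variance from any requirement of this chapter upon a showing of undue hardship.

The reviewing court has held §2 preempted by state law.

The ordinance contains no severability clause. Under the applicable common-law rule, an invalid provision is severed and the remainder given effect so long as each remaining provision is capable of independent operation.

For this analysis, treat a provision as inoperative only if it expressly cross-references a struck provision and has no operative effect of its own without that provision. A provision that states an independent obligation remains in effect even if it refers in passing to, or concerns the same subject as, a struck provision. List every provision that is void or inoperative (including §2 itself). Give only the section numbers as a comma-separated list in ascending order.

§2 is struck. §3 does nothing except set the nonprofit waiver of the civil penalty for violating §1 by reference to §2; with §2 gone it has no independent effect and is inoperative. Under the stated default rule, only provisions that cannot operate independently fall away; the rest are enforced. The provisions still in force are §1, §4, §5, §6, §7, and §8.

2, 3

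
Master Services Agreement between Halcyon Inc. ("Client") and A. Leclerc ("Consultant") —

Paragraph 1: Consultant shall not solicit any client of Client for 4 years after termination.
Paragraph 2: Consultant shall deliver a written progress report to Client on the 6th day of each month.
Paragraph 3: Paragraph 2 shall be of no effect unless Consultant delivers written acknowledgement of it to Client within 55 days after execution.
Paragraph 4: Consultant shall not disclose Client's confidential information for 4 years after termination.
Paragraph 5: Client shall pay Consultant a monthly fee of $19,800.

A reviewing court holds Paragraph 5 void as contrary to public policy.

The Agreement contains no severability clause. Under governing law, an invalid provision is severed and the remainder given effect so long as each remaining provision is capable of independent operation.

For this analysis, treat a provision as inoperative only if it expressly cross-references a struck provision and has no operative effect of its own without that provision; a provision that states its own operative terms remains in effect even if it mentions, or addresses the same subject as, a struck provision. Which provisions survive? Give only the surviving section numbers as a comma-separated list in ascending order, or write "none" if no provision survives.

Paragraph 5 is struck. Nothing else in the Agreement is defined by reference to Paragraph 5. Under the stated default rule, only provisions that cannot operate independently fall away; the rest are enforced. Paragraph 1, Paragraph 2, Paragraph 3, and Paragraph 4 remain in effect.

1, 2, 3, 4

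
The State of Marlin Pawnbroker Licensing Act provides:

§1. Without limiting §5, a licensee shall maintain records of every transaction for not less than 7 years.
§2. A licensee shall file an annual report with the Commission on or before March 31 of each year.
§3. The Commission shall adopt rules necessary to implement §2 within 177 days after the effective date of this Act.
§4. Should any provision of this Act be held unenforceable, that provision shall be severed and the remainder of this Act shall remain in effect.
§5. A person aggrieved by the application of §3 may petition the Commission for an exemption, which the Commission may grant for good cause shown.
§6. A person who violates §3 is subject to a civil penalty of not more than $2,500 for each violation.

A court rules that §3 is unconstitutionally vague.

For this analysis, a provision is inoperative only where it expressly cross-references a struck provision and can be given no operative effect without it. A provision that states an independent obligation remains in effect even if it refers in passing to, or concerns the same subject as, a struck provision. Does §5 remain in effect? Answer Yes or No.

§3 is struck. The only function of §5 is the exemption procedure for §3, so it cannot stand once §3 is removed. §6 has no operative effect of its own apart from §3 and is therefore inoperative. Although §1 refers to §5, its operative terms do not depend on §5, so it remains in effect. §4 is a severability clause and preserves every provision that can still be given independent effect. §1, §2, and §4 remain in effect. §5 is among the inoperative provisions, so the answer is no.

No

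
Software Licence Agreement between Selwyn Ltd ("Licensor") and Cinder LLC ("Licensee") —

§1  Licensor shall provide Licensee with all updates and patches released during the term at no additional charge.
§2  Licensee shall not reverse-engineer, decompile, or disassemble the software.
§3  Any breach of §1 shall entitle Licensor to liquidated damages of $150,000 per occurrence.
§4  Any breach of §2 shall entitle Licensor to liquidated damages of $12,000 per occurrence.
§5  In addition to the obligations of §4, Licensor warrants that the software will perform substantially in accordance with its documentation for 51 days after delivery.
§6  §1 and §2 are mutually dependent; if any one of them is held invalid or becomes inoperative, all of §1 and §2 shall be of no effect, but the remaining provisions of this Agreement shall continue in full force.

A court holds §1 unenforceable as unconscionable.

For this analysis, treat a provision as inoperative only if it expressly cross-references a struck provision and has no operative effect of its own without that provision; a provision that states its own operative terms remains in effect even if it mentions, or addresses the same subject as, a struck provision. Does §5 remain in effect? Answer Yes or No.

Yes

§1 is struck. §3 operates only by reference to §1, so it falls with §1. §5 mentions §4 but its own obligation stands independently of §4, so §5 is not affected. §6 declares §1 and §2 mutually dependent; since one of them has fallen, all of them are of no effect. That brings down §2 as well. §4 in turn depends solely on a provision now struck and likewise falls. The remainder continues in force under §6. That leaves §5 and §6 in effect. §5 is among the surviving provisions, so the answer is yes.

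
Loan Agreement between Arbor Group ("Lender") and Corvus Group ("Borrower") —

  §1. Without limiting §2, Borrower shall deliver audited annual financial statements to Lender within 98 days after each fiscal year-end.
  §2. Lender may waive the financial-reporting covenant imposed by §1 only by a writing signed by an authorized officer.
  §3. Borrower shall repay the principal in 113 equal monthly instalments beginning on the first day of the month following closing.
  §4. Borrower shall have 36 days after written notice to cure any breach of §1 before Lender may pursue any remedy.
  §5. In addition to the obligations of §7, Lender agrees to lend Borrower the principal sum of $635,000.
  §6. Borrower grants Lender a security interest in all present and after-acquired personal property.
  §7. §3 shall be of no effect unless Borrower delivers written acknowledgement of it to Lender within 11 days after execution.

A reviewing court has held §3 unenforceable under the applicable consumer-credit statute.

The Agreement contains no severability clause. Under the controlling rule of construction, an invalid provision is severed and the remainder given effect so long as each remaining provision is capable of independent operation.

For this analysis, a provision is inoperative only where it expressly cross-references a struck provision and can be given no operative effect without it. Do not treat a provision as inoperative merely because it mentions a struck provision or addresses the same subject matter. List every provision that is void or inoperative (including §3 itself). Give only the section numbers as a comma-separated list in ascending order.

§3 is struck. §7 operates only by reference to §3, so it falls with §3. Although §5 refers to §7, its operative terms do not depend on §7, so it remains in effect. Under the stated default rule, only provisions that cannot operate independently fall away; the rest are enforced. §1, §2, §4, §5, and §6 remain in effect.

3, 7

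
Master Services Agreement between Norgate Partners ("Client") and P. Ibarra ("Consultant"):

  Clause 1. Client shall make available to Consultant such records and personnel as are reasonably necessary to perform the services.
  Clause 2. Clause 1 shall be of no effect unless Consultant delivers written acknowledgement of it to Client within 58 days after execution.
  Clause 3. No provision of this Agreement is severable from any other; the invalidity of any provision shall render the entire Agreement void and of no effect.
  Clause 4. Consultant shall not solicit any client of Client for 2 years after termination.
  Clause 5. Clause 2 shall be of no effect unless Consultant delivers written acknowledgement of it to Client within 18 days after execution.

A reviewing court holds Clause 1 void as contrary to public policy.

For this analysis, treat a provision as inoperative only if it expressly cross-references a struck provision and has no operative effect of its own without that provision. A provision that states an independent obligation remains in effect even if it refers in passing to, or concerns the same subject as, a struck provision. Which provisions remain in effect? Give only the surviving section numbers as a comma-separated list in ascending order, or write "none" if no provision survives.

Clause 1 is struck. Clause 2 has no operative effect of its own apart from Clause 1 and is therefore inoperative. Clause 5 has no operative effect of its own apart from Clause 2 and is therefore inoperative. Clause 3 provides that the Agreement is not severable, so the invalidity of any one provision voids the entire Agreement. No provision of the Agreement survives.

none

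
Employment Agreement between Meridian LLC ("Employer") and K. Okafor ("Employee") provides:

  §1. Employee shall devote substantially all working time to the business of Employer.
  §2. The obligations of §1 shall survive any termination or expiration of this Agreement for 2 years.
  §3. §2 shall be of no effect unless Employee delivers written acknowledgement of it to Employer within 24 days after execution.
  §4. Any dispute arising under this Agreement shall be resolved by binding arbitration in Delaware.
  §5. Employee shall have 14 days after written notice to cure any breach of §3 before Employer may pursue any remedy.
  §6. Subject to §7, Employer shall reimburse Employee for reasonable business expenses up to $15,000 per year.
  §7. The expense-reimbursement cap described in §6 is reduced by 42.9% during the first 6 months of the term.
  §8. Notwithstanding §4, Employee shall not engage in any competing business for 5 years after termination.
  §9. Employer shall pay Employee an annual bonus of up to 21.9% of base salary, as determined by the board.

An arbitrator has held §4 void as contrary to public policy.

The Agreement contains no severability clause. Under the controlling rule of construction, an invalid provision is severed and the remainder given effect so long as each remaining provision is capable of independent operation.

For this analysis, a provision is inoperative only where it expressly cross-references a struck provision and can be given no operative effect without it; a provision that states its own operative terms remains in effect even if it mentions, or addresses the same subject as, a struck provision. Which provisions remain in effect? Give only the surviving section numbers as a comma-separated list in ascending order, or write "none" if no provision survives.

1, 2, 3, 5, 6, 7, 8, 9

§4 is struck. §8 mentions §4 but its own obligation stands independently of §4, so §8 is not affected. Nothing else in the Agreement is defined by reference to §4. With no severability clause, the stated default rule severs what cannot stand and enforces each remaining provision that can operate on its own. The provisions still in force are §1, §2, §3, §5, §6, §7, §8, and §9.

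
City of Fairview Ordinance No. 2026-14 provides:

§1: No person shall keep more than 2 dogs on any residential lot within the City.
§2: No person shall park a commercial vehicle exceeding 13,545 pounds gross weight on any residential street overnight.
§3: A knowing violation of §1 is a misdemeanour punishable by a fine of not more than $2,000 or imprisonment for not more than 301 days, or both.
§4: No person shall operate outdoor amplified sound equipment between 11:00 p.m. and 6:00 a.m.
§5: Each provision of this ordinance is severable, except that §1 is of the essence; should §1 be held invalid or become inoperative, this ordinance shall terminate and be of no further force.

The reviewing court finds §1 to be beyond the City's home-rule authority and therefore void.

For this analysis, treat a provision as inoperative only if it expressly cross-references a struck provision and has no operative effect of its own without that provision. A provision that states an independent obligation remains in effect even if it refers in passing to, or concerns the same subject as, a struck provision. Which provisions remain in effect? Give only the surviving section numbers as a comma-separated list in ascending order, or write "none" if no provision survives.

none

§1 is struck. §3 has no operative effect of its own apart from §1 and is therefore inoperative. §5 makes §1 an essential term, and §1 is the provision held invalid; under §5, the entire ordinance is therefore void. No provision of the ordinance survives.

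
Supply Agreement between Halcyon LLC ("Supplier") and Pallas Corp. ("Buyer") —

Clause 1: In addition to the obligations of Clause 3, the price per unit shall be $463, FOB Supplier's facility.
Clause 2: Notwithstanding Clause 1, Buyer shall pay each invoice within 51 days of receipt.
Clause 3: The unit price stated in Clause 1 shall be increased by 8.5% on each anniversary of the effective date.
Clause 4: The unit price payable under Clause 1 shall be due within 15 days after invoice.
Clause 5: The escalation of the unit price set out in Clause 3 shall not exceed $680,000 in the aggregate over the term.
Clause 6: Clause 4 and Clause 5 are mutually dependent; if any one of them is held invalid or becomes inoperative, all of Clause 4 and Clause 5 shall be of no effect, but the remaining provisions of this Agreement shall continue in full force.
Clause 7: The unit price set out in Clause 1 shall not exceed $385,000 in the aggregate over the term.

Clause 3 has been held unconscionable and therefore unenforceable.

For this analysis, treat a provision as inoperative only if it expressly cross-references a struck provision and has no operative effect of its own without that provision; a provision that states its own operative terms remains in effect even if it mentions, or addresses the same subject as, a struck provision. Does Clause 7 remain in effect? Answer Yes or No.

Clause 3 is struck. The whole of Clause 5 is the aggregate cap on the escalation of the unit price, defined by reference to Clause 3, so Clause 5 cannot stand once Clause 3 is removed. Clause 1 mentions Clause 3 but its own obligation stands independently of Clause 3, so Clause 1 is not affected. Clause 6 declares Clause 4 and Clause 5 mutually dependent; since one of them has fallen, all of them are of no effect. That brings down Clause 4 as well. The remainder continues in force under Clause 6. Clause 1, Clause 2, Clause 6, and Clause 7 remain in effect. Clause 7 is among the surviving provisions, so the answer is yes.

Yes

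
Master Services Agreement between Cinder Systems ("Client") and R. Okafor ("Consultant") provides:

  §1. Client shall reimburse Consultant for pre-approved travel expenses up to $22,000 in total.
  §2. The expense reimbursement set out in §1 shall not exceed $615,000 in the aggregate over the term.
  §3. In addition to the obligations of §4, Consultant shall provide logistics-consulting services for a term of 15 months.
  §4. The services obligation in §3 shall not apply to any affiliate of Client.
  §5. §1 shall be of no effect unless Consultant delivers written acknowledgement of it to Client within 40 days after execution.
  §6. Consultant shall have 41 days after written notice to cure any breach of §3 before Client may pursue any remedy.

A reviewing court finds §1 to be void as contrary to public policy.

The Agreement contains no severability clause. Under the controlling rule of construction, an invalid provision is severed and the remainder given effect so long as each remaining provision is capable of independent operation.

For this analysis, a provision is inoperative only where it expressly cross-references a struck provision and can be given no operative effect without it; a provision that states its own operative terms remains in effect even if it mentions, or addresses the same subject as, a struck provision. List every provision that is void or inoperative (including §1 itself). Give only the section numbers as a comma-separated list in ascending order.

1, 2, 5

§1 is struck. §2 operates only by reference to §1, so it falls with §1. §5 operates only by reference to §1, so it falls with §1. With no severability clause, the stated default rule severs what cannot stand and enforces each remaining provision that can operate on its own. That leaves §3, §4, and §6 in effect.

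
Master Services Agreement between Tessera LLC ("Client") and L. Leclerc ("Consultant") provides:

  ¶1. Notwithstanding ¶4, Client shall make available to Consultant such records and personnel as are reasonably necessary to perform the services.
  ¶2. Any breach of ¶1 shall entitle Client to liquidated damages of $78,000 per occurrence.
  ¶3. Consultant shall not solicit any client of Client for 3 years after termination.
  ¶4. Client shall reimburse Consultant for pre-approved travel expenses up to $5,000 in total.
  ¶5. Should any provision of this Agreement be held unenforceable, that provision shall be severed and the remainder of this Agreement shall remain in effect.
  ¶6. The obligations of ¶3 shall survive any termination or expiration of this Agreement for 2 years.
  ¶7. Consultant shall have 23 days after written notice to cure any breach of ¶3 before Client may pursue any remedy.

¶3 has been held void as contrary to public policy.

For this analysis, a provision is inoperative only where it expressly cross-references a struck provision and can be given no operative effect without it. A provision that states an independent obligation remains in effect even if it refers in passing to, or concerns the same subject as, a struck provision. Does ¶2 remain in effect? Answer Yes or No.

Yes

¶3 is struck. ¶6 has no operative effect of its own apart from ¶3 and is therefore inoperative. ¶7 merely fixes the cure period for breach of ¶3; with ¶3 gone it has nothing to operate on and falls away. ¶5 is a severability clause and preserves every provision that can still be given independent effect. That leaves ¶1, ¶2, ¶4, and ¶5 in effect. ¶2 is among the surviving provisions, so the answer is yes.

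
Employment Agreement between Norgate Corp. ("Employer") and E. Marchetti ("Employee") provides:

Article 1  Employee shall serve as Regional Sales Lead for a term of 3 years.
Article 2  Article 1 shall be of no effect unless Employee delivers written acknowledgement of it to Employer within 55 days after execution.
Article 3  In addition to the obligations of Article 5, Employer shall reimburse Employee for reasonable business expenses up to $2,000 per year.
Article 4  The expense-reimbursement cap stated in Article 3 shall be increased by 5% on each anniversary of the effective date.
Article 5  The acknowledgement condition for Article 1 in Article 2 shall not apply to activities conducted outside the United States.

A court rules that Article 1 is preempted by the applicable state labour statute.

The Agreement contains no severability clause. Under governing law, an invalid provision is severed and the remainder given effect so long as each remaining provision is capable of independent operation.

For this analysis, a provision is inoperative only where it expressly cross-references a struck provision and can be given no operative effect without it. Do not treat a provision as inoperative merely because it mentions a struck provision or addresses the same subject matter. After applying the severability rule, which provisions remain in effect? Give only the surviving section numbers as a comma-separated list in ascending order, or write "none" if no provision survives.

Article 1 is struck. Article 2 merely fixes the acknowledgement condition for Article 1; with Article 1 gone it has nothing to operate on and falls away. The whole of Article 5 is the carve-out from the acknowledgement condition for Article 1, defined by reference to Article 2, so Article 5 cannot stand once Article 2 is removed. Although Article 3 refers to Article 5, its operative terms do not depend on Article 5, so it remains in effect. Under the stated default rule, only provisions that cannot operate independently fall away; the rest are enforced. That leaves Article 3 and Article 4 in effect.

3, 4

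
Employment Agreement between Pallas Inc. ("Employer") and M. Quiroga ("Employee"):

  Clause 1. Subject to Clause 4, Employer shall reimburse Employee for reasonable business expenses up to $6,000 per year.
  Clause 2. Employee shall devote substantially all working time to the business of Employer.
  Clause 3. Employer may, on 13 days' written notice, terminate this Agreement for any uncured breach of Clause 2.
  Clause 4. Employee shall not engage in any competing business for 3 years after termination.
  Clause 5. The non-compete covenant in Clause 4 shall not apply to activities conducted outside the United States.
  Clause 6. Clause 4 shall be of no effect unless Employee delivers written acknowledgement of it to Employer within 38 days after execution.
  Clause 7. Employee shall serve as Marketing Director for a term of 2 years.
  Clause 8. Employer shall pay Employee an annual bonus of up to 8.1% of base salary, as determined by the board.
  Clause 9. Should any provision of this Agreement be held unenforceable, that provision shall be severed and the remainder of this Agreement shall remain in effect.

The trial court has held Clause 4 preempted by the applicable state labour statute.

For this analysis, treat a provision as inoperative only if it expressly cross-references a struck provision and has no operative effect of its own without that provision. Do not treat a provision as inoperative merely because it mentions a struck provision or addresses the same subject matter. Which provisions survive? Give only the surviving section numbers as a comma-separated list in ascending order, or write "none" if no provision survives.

Clause 4 is struck. The whole of Clause 5 is the carve-out from the non-compete covenant, defined by reference to Clause 4, so Clause 5 cannot stand once Clause 4 is removed. Clause 6 merely fixes the acknowledgement condition for Clause 4; with Clause 4 gone it has nothing to operate on and falls away. Although Clause 1 refers to Clause 4, its operative terms do not depend on Clause 4, so it remains in effect. Under the severability clause in Clause 9, the remaining provisions continue in force. Clause 1, Clause 2, Clause 3, Clause 7, Clause 8, and Clause 9 remain in effect.

1, 2, 3, 7, 8, 9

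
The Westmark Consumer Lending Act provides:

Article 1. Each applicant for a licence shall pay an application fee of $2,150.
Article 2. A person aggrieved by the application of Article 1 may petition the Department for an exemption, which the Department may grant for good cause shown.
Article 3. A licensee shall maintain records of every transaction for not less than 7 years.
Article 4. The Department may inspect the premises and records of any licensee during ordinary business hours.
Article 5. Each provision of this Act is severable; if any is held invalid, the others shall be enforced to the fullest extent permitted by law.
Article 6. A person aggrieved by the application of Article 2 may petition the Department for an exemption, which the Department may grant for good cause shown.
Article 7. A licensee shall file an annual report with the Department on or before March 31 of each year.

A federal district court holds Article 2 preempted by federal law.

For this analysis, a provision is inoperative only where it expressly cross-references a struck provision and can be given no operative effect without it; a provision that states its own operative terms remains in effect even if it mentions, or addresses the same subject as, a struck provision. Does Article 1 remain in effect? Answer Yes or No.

Yes

Article 2 is struck. The only function of Article 6 is the exemption procedure for Article 2, so it cannot stand once Article 2 is removed. Under the severability clause in Article 5, the remaining provisions continue in force. That leaves Article 1, Article 3, Article 4, Article 5, and Article 7 in effect. Article 1 is among the surviving provisions, so the answer is yes.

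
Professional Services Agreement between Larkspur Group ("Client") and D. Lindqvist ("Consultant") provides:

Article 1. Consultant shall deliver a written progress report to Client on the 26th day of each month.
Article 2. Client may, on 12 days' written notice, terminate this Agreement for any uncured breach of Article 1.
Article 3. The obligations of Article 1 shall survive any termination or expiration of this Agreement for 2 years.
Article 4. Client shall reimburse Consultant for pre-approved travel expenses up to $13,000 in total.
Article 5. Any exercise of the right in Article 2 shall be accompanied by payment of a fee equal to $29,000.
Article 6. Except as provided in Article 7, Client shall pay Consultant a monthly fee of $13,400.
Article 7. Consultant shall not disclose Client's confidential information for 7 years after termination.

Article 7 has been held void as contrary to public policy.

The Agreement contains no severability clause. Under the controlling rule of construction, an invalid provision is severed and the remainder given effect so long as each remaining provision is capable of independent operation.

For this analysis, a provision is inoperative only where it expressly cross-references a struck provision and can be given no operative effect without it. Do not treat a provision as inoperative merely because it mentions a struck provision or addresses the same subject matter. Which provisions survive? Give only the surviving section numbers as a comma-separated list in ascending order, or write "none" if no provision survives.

Article 7 is struck. Although Article 6 refers to Article 7, its operative terms do not depend on Article 7, so it remains in effect. No other provision's operative terms depend on Article 7. Under the stated default rule, only provisions that cannot operate independently fall away; the rest are enforced. The provisions still in force are Article 1, Article 2, Article 3, Article 4, Article 5, and Article 6.

1, 2, 3, 4, 5, 6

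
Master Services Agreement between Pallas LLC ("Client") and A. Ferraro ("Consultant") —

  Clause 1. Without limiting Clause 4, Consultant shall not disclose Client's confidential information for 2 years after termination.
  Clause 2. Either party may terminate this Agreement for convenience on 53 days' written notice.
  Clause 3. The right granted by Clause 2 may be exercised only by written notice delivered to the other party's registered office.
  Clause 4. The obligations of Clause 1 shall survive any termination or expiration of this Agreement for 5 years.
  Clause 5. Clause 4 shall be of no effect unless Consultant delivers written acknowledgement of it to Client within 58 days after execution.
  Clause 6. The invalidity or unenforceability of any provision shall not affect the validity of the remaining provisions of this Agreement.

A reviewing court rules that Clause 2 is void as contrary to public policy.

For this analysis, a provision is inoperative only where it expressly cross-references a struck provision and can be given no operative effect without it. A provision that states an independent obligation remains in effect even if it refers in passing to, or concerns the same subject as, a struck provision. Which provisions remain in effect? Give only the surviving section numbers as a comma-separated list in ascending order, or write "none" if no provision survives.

Clause 2 is struck. Clause 3 merely fixes the notice requirement for Clause 2; with Clause 2 gone it has nothing to operate on and falls away. Under the severability clause in Clause 6, the remaining provisions continue in force. Clause 1, Clause 4, Clause 5, and Clause 6 remain in effect.

1, 4, 5, 6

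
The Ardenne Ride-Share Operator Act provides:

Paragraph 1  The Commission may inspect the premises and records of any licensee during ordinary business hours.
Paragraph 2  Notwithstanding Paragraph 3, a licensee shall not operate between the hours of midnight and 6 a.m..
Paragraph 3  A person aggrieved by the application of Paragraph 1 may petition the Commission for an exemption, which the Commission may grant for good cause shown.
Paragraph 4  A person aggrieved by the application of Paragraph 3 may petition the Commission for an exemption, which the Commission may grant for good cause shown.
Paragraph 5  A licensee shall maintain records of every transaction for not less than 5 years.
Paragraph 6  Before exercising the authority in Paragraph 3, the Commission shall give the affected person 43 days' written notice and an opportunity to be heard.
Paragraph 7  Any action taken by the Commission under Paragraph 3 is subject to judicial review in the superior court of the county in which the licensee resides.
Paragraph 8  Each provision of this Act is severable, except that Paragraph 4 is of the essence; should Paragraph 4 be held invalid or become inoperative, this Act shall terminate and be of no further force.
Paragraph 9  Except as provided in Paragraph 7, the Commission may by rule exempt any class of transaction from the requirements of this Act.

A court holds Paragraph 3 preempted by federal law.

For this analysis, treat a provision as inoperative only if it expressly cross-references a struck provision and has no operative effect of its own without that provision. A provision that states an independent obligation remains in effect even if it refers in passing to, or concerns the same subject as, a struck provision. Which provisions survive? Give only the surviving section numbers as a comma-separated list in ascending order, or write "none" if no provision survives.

Paragraph 3 is struck. Paragraph 4 merely fixes the exemption procedure for Paragraph 3; with Paragraph 3 gone it has nothing to operate on and falls away. The only function of Paragraph 6 is the notice-and-hearing requirement for Paragraph 3, so it cannot stand once Paragraph 3 is removed. Paragraph 7 operates only by reference to Paragraph 3, so it falls with Paragraph 3. Paragraph 8 makes Paragraph 4 an essential term, and Paragraph 4 has been rendered inoperative by the cascade; under Paragraph 8, the entire Act is therefore void. No provision of the Act survives.

none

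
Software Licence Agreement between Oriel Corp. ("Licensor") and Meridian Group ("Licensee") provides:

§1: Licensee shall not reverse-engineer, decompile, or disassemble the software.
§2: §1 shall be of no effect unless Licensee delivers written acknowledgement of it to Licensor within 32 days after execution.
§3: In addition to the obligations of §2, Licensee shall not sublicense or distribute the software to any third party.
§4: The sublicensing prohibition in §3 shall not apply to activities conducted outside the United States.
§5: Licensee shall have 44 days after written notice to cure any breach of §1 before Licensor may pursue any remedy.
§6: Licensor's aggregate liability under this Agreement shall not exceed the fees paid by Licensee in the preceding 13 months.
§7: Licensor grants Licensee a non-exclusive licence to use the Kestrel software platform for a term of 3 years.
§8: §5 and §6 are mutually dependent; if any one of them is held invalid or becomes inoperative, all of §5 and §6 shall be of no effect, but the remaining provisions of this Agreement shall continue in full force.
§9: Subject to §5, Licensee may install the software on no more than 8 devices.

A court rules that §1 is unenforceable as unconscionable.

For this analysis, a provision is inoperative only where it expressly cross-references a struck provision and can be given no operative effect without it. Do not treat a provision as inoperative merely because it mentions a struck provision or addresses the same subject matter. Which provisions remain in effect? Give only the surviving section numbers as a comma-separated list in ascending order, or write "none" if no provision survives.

3, 4, 7, 8, 9

§1 is struck. §2 merely fixes the acknowledgement condition for §1; with §1 gone it has nothing to operate on and falls away. §5 has no operative effect of its own apart from §1 and is therefore inoperative. Although §3 refers to §2, its operative terms do not depend on §2, so it remains in effect. Although §9 refers to §5, its operative terms do not depend on §5, so it remains in effect. §8 declares §5 and §6 mutually dependent; since one of them has fallen, all of them are of no effect. That brings down §6 as well. The remainder continues in force under §8. §3, §4, §7, §8, and §9 remain in effect.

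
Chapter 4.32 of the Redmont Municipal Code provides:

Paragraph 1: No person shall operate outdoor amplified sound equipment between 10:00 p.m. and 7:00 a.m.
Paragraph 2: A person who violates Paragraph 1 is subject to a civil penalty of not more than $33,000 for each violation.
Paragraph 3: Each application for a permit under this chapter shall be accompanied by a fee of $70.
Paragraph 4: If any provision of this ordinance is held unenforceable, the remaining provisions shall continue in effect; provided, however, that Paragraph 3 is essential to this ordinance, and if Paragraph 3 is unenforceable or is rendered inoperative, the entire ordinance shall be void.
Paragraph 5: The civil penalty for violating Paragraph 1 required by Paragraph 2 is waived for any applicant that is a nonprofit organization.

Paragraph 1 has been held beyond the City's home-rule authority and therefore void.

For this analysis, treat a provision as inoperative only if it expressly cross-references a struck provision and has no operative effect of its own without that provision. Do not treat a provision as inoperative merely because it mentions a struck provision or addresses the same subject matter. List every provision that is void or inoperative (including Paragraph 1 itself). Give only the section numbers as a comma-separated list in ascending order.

1, 2, 5

Paragraph 1 is struck. Paragraph 2 merely fixes the civil penalty for violating Paragraph 1; with Paragraph 1 gone it has nothing to operate on and falls away. Paragraph 5 does nothing except set the nonprofit waiver of the civil penalty for violating Paragraph 1 by reference to Paragraph 2; with Paragraph 2 gone it has no independent effect and is inoperative. Paragraph 4 makes Paragraph 3 an essential term, but Paragraph 3 is unaffected, so the severability proviso in Paragraph 4 preserves the remaining provisions. That leaves Paragraph 3 and Paragraph 4 in effect.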